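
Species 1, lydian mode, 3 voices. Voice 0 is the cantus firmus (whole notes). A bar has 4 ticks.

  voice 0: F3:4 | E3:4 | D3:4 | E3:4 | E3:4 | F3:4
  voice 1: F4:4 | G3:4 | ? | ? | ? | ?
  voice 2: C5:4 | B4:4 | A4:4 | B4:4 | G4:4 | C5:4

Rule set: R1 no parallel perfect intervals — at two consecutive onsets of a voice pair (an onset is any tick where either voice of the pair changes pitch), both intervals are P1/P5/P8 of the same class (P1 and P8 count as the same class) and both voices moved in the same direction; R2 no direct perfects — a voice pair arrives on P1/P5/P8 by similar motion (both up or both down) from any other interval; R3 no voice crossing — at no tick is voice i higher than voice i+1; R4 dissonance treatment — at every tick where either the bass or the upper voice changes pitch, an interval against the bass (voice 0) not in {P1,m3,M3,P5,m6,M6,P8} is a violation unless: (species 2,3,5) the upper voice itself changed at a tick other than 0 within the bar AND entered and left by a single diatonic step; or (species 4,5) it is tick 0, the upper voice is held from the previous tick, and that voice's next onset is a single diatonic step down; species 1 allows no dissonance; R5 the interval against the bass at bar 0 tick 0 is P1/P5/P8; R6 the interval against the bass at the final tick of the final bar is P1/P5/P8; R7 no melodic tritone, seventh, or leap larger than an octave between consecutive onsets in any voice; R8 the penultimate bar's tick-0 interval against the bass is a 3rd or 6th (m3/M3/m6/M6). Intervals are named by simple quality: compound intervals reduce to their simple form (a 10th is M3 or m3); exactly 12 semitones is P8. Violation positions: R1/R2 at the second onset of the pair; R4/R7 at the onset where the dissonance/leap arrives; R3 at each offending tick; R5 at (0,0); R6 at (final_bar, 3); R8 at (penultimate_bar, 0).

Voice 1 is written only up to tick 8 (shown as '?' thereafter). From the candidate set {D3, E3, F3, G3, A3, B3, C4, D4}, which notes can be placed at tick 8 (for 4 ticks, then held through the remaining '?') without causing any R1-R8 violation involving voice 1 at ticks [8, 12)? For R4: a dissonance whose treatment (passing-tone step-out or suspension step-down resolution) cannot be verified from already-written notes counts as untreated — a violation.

{A3, B3, D4, F3}

D3: violates R2
E3: violates R4
F3: legal
G3: violates R4
A3: legal
B3: legal
C4: violates R4
D4: legal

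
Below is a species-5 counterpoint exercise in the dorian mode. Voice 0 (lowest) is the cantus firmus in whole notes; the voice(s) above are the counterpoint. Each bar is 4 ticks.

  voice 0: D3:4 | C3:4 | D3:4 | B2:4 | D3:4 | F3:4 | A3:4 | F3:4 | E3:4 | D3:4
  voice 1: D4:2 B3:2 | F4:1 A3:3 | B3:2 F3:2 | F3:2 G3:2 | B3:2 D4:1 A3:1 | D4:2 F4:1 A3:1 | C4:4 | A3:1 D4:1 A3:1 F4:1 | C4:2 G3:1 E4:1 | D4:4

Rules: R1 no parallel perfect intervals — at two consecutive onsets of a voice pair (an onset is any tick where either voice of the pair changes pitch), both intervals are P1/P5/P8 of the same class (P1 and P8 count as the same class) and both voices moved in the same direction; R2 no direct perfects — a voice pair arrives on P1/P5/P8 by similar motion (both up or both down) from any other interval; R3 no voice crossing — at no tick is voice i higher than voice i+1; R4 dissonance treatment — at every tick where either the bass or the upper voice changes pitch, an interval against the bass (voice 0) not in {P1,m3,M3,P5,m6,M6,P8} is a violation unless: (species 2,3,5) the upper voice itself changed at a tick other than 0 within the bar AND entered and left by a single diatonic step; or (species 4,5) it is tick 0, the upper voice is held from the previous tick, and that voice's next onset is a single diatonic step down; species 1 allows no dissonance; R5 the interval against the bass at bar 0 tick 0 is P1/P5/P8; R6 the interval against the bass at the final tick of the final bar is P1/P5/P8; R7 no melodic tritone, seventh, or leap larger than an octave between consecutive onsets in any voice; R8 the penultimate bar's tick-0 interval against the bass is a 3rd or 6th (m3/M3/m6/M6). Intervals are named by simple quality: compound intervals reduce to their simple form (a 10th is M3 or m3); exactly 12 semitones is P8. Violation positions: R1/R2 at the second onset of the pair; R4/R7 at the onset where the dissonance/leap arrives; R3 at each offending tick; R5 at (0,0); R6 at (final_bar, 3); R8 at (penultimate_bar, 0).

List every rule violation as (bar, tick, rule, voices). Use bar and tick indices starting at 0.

bar 0: v0=D3 v1=D4 downbeat P8
bar 1: v0=C3 v1=F4 downbeat P4
bar 2: v0=D3 v1=B3 downbeat M6
bar 3: v0=B2 v1=F3 downbeat TT
bar 4: v0=D3 v1=B3 downbeat M6
bar 5: v0=F3 v1=D4 downbeat M6
bar 6: v0=A3 v1=C4 downbeat m3
bar 7: v0=F3 v1=A3 downbeat M3
bar 8: v0=E3 v1=C4 downbeat m6
bar 9: v0=D3 v1=D4 downbeat P8
  -> R4 @ bar 1 tick 0 v(0, 1): C3/F4 P4 untreated
  -> R7 @ bar 1 tick 0 v(1,): B3->F4 leap 6st
  -> R7 @ bar 2 tick 2 v(1,): B3->F3 leap 6st
  -> R4 @ bar 3 tick 0 v(0, 1): B2/F3 TT untreated
  -> R1 @ bar 9 tick 0 v(0, 1): E3/E4 P8 -> D3/D4 P8 similar

(1, 0, R4, (0, 1))
(1, 0, R7, (1,))
(2, 2, R7, (1,))
(3, 0, R4, (0, 1))
(9, 0, R1, (0, 1))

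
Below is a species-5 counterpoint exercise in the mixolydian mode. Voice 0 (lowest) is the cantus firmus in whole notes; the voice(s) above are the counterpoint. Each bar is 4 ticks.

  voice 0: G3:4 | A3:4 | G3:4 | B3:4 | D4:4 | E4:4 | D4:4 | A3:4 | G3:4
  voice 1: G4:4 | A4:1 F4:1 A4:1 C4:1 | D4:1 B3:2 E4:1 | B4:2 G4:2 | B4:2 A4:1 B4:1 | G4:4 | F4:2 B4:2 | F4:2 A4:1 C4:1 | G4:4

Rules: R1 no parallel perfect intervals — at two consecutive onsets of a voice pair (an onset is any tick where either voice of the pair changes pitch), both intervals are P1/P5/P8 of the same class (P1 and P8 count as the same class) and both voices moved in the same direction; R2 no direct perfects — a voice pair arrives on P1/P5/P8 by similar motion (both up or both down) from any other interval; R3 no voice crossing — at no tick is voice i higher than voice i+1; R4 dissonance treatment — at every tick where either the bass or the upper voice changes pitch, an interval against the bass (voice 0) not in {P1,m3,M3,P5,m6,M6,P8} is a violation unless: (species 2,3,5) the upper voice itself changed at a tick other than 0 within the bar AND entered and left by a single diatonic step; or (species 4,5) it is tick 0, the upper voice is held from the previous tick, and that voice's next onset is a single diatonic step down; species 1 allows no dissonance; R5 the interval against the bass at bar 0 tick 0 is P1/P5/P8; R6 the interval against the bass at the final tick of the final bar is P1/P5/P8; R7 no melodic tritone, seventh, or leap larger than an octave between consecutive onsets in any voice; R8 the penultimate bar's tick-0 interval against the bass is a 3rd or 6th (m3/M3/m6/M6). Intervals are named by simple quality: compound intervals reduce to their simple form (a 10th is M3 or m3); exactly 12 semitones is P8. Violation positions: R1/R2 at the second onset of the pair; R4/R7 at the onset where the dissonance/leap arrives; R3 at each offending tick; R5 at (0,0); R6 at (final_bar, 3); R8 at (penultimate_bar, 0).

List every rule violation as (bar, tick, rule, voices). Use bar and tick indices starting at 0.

bar 0: v0=G3 v1=G4 downbeat P8
bar 1: v0=A3 v1=A4 downbeat P8
bar 2: v0=G3 v1=D4 downbeat P5
bar 3: v0=B3 v1=B4 downbeat P8
bar 4: v0=D4 v1=B4 downbeat M6
bar 5: v0=E4 v1=G4 downbeat m3
bar 6: v0=D4 v1=F4 downbeat m3
bar 7: v0=A3 v1=F4 downbeat m6
bar 8: v0=G3 v1=G4 downbeat P8
  -> R1 @ bar 1 tick 0 v(0, 1): G3/G4 P8 -> A3/A4 P8 similar
  -> R2 @ bar 3 tick 0 v(0, 1): G3/E4 M6 -> B3/B4 P8 similar
  -> R7 @ bar 6 tick 2 v(1,): F4->B4 leap 6st
  -> R7 @ bar 7 tick 0 v(1,): B4->F4 leap 6st

(1, 0, R1, (0, 1))
(3, 0, R2, (0, 1))
(6, 2, R7, (1,))
(7, 0, R7, (1,))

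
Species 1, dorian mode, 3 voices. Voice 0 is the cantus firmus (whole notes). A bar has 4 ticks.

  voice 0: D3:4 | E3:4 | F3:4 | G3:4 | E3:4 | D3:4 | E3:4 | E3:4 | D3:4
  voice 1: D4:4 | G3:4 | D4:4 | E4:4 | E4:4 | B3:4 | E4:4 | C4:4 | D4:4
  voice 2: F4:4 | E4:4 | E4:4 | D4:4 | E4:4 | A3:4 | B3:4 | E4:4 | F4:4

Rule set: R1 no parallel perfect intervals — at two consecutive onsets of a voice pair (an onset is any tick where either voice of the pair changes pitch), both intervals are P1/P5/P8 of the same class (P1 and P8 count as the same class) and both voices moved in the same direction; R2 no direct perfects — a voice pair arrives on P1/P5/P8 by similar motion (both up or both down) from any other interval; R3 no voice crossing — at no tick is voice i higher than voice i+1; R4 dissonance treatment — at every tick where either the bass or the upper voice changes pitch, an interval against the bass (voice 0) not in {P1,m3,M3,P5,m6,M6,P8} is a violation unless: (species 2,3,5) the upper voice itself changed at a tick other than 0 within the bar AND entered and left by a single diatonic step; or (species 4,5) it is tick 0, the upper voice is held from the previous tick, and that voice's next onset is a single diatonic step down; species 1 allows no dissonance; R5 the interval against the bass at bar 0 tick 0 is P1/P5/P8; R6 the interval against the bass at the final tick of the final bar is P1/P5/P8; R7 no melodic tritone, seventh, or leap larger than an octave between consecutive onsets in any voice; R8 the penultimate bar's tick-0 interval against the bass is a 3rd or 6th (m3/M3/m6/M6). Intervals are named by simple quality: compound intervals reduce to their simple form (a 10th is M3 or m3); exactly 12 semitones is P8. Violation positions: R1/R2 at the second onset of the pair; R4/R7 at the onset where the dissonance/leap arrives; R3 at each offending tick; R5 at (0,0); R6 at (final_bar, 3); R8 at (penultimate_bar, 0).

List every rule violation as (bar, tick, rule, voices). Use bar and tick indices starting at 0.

bar 0: v0=D3 v1=D4 v2=F4 downbeat m3
bar 1: v0=E3 v1=G3 v2=E4 downbeat P8
bar 2: v0=F3 v1=D4 v2=E4 downbeat M7
bar 3: v0=G3 v1=E4 v2=D4 downbeat P5
bar 4: v0=E3 v1=E4 v2=E4 downbeat P8
bar 5: v0=D3 v1=B3 v2=A3 downbeat P5
bar 6: v0=E3 v1=E4 v2=B3 downbeat P5
bar 7: v0=E3 v1=C4 v2=E4 downbeat P8
bar 8: v0=D3 v1=D4 v2=F4 downbeat m3
  -> R5 @ bar 0 tick 0 v(0, 2): opens on m3
  -> R4 @ bar 2 tick 0 v(0, 2): F3/E4 M7 untreated
  -> R3 @ bar 3 tick 0 v(1, 2): E4 above D4
  -> R3 @ bar 3 tick 1 v(1, 2): E4 above D4
  -> R3 @ bar 3 tick 2 v(1, 2): E4 above D4
  -> R3 @ bar 3 tick 3 v(1, 2): E4 above D4
  -> R2 @ bar 5 tick 0 v(0, 2): E3/E4 P8 -> D3/A3 P5 similar
  -> R3 @ bar 5 tick 0 v(1, 2): B3 above A3
  -> R3 @ bar 5 tick 1 v(1, 2): B3 above A3
  -> R3 @ bar 5 tick 2 v(1, 2): B3 above A3
  -> R3 @ bar 5 tick 3 v(1, 2): B3 above A3
  -> R1 @ bar 6 tick 0 v(0, 2): D3/A3 P5 -> E3/B3 P5 similar
  -> R2 @ bar 6 tick 0 v(0, 1): D3/B3 M6 -> E3/E4 P8 similar
  -> R3 @ bar 6 tick 0 v(1, 2): E4 above B3
  -> R3 @ bar 6 tick 1 v(1, 2): E4 above B3
  -> R3 @ bar 6 tick 2 v(1, 2): E4 above B3
  -> R3 @ bar 6 tick 3 v(1, 2): E4 above B3
  -> R8 @ bar 7 tick 0 v(0, 2): penult P8 not 3rd/6th
  -> R6 @ bar 8 tick 3 v(0, 2): closes on m3

(0, 0, R5, (0, 2))
(2, 0, R4, (0, 2))
(3, 0, R3, (1, 2))
(3, 1, R3, (1, 2))
(3, 2, R3, (1, 2))
(3, 3, R3, (1, 2))
(5, 0, R2, (0, 2))
(5, 0, R3, (1, 2))
(5, 1, R3, (1, 2))
(5, 2, R3, (1, 2))
(5, 3, R3, (1, 2))
(6, 0, R1, (0, 2))
(6, 0, R2, (0, 1))
(6, 0, R3, (1, 2))
(6, 1, R3, (1, 2))
(6, 2, R3, (1, 2))
(6, 3, R3, (1, 2))
(7, 0, R8, (0, 2))
(8, 3, R6, (0, 2))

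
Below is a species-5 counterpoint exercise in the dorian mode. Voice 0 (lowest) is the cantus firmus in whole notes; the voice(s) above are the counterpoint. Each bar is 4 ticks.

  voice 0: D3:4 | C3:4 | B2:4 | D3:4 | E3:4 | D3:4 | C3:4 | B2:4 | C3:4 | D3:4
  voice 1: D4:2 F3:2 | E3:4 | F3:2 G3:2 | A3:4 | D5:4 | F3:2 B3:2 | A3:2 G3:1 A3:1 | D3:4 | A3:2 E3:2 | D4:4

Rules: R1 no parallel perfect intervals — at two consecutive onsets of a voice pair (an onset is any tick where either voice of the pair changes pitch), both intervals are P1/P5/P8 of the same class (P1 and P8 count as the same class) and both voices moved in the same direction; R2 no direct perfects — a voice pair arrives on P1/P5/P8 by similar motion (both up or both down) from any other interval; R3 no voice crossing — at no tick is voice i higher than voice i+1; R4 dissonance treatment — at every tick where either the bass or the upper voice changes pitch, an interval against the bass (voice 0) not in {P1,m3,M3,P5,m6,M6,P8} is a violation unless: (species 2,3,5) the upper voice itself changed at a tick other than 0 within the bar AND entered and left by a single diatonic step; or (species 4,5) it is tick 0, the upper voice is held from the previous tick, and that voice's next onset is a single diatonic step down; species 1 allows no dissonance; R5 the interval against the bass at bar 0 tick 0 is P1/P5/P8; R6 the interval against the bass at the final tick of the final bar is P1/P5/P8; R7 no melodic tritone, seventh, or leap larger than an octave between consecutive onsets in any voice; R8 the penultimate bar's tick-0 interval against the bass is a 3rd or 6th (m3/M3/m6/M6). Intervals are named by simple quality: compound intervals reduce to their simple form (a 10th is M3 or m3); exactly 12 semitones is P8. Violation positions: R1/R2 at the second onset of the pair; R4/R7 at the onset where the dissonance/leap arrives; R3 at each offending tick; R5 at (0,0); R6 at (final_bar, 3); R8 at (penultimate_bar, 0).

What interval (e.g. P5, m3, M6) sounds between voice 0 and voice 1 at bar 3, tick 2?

P5

voice 0=D3 voice 1=A3 -> P5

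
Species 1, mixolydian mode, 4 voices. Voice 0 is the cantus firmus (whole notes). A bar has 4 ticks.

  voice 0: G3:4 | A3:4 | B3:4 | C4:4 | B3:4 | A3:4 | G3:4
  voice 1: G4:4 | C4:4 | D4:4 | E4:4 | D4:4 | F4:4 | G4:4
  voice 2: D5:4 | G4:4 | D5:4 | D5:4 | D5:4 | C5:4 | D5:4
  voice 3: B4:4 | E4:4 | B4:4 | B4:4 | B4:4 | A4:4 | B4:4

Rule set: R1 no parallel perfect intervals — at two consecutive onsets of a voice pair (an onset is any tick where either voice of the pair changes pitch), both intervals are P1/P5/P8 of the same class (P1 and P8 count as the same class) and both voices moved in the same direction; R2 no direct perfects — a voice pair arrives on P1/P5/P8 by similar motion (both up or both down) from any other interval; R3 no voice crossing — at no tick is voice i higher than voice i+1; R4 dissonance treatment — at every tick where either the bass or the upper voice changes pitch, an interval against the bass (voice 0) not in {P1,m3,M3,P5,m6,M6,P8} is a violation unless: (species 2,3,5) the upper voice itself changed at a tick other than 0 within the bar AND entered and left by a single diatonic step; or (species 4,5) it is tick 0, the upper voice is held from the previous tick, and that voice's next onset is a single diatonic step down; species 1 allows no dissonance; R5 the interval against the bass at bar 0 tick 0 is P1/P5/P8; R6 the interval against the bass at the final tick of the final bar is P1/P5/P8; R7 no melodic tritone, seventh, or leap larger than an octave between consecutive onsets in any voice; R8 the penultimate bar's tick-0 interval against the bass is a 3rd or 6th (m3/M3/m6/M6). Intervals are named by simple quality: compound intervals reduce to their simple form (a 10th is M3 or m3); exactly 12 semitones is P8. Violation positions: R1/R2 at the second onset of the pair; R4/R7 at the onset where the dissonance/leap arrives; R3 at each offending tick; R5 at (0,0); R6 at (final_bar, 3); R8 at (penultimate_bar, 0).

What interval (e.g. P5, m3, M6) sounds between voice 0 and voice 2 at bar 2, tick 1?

m3

voice 0=B3 voice 2=D5 -> m3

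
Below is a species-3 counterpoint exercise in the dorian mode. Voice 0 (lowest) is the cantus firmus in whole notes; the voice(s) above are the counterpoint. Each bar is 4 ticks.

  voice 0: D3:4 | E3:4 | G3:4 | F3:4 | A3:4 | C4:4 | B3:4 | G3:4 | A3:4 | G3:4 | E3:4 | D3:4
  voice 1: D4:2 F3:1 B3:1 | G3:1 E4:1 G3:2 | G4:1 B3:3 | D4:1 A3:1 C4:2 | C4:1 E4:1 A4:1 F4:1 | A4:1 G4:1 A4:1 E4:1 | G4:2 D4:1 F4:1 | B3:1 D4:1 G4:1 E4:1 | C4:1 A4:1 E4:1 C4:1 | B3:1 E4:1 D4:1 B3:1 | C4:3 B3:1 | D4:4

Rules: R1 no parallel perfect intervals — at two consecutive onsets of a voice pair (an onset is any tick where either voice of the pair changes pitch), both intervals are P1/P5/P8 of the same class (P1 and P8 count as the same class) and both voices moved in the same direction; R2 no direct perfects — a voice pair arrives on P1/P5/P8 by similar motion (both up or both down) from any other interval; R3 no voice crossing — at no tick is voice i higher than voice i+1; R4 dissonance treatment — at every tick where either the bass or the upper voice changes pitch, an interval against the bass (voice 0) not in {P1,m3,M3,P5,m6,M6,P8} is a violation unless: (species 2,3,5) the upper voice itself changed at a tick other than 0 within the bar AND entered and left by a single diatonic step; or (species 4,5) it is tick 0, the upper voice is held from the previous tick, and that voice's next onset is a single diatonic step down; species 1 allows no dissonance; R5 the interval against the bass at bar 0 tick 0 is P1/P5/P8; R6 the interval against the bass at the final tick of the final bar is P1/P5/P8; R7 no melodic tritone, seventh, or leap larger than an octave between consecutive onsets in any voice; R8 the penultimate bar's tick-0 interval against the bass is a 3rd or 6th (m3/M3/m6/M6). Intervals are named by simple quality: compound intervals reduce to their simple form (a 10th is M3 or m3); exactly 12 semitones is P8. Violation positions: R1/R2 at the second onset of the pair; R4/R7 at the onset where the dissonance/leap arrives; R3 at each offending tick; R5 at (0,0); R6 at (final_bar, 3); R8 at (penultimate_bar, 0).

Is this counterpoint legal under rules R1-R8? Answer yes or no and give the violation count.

No (4 violations)

bar 0: v0=D3 v1=D4 (P8)
bar 1: v0=E3 v1=G3 (m3)
bar 2: v0=G3 v1=G4 (P8)
bar 3: v0=F3 v1=D4 (M6)
bar 4: v0=A3 v1=C4 (m3)
bar 5: v0=C4 v1=A4 (M6)
bar 6: v0=B3 v1=G4 (m6)
bar 7: v0=G3 v1=B3 (M3)
bar 8: v0=A3 v1=C4 (m3)
bar 9: v0=G3 v1=B3 (M3)
bar 10: v0=E3 v1=C4 (m6)
bar 11: v0=D3 v1=D4 (P8)
  R7 @ bar0.3: F3->B3 leap 6st
  R2 @ bar2.0: E3/G3 m3 -> G3/G4 P8 similar
  R4 @ bar6.3: B3/F4 TT untreated
  R7 @ bar7.0: F4->B3 leap 6st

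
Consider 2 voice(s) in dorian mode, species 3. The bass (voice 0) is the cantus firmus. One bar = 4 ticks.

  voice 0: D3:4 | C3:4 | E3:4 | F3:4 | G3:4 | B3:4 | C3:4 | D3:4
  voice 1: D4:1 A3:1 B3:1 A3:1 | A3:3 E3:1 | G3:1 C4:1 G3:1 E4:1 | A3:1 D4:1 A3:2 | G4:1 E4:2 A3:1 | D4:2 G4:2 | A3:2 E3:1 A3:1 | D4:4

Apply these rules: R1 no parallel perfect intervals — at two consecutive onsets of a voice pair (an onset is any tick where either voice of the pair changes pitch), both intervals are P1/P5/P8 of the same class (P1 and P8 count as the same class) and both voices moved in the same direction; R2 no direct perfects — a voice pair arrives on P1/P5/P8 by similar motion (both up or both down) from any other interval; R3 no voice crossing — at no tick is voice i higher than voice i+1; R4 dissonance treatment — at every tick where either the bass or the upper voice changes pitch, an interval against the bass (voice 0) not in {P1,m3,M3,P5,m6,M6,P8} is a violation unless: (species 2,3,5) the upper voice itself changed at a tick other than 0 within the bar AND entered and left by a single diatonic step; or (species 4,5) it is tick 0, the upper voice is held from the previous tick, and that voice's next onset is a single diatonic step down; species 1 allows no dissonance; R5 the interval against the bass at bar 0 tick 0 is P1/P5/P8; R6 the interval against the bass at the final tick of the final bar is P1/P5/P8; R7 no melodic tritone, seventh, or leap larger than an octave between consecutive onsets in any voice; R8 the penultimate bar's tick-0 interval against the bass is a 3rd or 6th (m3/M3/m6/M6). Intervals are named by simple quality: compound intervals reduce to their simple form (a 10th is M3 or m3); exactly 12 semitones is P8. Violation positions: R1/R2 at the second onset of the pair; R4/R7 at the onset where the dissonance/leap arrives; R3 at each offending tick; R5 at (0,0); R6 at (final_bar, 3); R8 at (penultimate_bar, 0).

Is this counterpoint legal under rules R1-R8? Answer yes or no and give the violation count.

No (6 violations)

bar 0: v0=D3 v1=D4 (P8)
bar 1: v0=C3 v1=A3 (M6)
bar 2: v0=E3 v1=G3 (m3)
bar 3: v0=F3 v1=A3 (M3)
bar 4: v0=G3 v1=G4 (P8)
bar 5: v0=B3 v1=D4 (m3)
bar 6: v0=C3 v1=A3 (M6)
bar 7: v0=D3 v1=D4 (P8)
  R2 @ bar4.0: F3/A3 M3 -> G3/G4 P8 similar
  R7 @ bar4.0: A3->G4 leap 10st
  R4 @ bar4.3: G3/A3 M2 untreated
  R7 @ bar6.0: B3->C3 leap 11st
  R7 @ bar6.0: G4->A3 leap 10st
  R2 @ bar7.0: C3/A3 M6 -> D3/D4 P8 similar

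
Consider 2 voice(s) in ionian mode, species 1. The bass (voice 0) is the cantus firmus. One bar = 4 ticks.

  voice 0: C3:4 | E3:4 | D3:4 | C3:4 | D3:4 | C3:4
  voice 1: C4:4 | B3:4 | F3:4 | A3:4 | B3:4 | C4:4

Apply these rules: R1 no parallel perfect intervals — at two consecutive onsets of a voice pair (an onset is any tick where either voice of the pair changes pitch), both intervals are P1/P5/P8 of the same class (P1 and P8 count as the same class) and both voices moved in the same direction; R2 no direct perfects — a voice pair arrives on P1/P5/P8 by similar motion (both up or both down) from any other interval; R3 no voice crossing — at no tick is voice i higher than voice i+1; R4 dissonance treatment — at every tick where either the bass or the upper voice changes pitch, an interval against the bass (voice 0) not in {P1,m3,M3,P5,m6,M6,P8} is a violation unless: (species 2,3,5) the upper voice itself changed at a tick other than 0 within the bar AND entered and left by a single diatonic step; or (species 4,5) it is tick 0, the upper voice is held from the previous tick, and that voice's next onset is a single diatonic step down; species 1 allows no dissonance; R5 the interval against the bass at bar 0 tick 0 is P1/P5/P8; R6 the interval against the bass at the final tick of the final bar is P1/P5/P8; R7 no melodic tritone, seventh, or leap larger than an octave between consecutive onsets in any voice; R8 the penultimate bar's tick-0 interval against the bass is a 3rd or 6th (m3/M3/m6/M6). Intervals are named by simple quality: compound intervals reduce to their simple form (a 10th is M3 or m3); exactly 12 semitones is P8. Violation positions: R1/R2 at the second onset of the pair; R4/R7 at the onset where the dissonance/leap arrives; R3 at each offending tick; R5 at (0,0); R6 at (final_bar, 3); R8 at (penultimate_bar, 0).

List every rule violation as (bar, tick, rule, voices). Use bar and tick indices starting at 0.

bar 0: v0=C3 v1=C4 downbeat P8
bar 1: v0=E3 v1=B3 downbeat P5
bar 2: v0=D3 v1=F3 downbeat m3
bar 3: v0=C3 v1=A3 downbeat M6
bar 4: v0=D3 v1=B3 downbeat M6
bar 5: v0=C3 v1=C4 downbeat P8
  -> R7 @ bar 2 tick 0 v(1,): B3->F3 leap 6st

(2, 0, R7, (1,))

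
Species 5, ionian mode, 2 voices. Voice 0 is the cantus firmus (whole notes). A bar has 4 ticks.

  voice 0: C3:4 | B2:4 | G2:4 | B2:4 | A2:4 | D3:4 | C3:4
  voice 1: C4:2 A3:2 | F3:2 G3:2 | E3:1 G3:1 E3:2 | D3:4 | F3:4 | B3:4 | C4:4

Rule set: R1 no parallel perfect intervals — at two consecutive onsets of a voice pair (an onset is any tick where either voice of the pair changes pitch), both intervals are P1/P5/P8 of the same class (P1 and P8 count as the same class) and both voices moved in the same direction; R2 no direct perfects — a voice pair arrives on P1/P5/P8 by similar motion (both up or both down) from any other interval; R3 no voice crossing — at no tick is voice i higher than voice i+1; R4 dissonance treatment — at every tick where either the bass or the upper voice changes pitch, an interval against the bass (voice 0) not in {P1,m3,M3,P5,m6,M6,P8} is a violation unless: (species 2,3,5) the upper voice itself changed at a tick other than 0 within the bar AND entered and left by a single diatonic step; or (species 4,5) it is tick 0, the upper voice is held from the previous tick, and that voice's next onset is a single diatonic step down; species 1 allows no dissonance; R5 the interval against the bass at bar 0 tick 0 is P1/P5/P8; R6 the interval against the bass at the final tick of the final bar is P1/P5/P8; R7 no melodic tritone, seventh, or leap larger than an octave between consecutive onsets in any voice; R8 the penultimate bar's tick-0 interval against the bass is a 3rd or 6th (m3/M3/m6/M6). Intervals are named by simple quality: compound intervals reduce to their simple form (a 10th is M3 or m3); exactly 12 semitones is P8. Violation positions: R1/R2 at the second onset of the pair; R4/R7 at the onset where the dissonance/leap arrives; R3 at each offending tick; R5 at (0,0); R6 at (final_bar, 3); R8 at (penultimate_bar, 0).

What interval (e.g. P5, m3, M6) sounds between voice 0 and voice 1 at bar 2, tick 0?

M6

voice 0=G2 voice 1=E3 -> M6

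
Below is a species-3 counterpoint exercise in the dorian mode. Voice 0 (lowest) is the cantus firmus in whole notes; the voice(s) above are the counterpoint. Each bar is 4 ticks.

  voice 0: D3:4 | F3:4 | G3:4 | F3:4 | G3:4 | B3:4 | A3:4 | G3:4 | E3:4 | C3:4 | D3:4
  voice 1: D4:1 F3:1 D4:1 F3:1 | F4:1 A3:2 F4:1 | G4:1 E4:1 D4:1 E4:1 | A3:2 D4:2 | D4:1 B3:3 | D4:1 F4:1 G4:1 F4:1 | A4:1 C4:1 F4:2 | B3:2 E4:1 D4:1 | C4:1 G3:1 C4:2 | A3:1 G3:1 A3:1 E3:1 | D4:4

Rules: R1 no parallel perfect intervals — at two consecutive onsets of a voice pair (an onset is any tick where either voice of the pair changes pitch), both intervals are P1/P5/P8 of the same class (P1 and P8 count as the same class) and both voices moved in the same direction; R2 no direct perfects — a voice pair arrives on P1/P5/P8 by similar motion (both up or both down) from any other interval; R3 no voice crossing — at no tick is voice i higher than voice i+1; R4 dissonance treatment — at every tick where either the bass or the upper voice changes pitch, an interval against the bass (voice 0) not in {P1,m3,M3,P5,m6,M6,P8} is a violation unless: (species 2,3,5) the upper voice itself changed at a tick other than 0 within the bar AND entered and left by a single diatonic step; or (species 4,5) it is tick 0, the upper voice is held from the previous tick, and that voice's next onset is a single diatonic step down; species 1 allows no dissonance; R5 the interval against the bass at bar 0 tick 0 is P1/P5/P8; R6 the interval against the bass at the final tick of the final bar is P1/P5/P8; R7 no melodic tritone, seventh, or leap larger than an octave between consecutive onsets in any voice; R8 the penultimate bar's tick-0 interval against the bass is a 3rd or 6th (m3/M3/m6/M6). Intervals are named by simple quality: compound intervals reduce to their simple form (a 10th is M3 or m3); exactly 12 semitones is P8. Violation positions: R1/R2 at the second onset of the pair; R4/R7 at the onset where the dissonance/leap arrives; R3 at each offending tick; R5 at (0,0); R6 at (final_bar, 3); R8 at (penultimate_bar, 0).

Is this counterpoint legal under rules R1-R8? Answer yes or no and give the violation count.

No (7 violations)

bar 0: v0=D3 v1=D4 (P8)
bar 1: v0=F3 v1=F4 (P8)
bar 2: v0=G3 v1=G4 (P8)
bar 3: v0=F3 v1=A3 (M3)
bar 4: v0=G3 v1=D4 (P5)
bar 5: v0=B3 v1=D4 (m3)
bar 6: v0=A3 v1=A4 (P8)
bar 7: v0=G3 v1=B3 (M3)
bar 8: v0=E3 v1=C4 (m6)
bar 9: v0=C3 v1=A3 (M6)
bar 10: v0=D3 v1=D4 (P8)
  R2 @ bar1.0: D3/F3 m3 -> F3/F4 P8 similar
  R1 @ bar2.0: F3/F4 P8 -> G3/G4 P8 similar
  R4 @ bar5.1: B3/F4 TT untreated
  R4 @ bar5.3: B3/F4 TT untreated
  R7 @ bar7.0: F4->B3 leap 6st
  R2 @ bar10.0: C3/E3 M3 -> D3/D4 P8 similar
  R7 @ bar10.0: E3->D4 leap 10st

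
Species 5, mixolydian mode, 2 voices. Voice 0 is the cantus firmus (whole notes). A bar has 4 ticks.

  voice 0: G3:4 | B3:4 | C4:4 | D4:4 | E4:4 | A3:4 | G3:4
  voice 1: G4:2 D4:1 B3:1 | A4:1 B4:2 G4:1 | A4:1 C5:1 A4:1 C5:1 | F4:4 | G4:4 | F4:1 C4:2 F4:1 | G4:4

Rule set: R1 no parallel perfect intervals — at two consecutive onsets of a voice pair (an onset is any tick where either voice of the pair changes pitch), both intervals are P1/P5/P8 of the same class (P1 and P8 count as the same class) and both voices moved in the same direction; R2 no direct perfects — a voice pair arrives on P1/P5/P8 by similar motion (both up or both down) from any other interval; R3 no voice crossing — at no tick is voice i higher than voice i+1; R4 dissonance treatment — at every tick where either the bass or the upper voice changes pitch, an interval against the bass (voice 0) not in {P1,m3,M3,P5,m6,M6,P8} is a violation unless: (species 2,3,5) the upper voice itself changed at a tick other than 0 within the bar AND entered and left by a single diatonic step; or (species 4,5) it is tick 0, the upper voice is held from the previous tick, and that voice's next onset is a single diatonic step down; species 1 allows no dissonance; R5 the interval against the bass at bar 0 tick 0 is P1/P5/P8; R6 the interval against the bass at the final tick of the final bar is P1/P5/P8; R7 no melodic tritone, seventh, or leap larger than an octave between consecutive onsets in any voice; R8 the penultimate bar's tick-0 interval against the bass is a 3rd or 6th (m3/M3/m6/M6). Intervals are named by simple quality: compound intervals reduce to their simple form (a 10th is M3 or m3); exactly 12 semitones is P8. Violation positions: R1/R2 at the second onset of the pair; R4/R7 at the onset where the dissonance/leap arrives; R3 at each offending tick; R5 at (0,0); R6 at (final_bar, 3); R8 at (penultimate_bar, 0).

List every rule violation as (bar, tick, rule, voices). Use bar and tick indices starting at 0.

(1, 0, R4, (0, 1))
(1, 0, R7, (1,))

bar 0: v0=G3 v1=G4 downbeat P8
bar 1: v0=B3 v1=A4 downbeat m7
bar 2: v0=C4 v1=A4 downbeat M6
bar 3: v0=D4 v1=F4 downbeat m3
bar 4: v0=E4 v1=G4 downbeat m3
bar 5: v0=A3 v1=F4 downbeat m6
bar 6: v0=G3 v1=G4 downbeat P8
  -> R4 @ bar 1 tick 0 v(0, 1): B3/A4 m7 untreated
  -> R7 @ bar 1 tick 0 v(1,): B3->A4 leap 10st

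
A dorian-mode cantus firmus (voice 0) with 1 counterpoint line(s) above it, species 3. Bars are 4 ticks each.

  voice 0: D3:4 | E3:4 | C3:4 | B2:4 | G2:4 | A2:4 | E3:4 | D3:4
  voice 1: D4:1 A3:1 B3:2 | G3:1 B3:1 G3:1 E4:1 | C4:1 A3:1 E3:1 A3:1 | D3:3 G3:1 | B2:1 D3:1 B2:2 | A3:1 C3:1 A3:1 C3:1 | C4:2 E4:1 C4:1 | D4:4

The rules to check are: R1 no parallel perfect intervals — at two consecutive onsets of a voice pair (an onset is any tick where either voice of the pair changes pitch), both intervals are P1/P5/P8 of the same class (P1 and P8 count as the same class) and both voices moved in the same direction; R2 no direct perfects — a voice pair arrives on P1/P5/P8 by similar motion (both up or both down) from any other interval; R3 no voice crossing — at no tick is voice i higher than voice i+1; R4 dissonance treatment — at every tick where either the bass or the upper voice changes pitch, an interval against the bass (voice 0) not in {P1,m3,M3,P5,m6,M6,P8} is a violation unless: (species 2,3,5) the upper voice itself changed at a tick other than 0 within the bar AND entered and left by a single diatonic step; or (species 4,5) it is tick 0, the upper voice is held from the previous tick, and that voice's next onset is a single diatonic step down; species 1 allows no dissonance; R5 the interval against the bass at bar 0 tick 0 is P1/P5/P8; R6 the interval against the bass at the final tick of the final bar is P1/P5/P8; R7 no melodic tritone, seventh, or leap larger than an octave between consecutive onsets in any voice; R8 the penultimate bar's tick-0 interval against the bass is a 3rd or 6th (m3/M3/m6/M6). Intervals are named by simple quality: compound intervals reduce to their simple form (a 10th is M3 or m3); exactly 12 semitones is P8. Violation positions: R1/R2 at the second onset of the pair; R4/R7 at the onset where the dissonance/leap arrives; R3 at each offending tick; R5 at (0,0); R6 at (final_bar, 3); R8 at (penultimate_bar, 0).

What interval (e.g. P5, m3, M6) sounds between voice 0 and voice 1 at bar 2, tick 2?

voice 0=C3 voice 1=E3 -> M3

M3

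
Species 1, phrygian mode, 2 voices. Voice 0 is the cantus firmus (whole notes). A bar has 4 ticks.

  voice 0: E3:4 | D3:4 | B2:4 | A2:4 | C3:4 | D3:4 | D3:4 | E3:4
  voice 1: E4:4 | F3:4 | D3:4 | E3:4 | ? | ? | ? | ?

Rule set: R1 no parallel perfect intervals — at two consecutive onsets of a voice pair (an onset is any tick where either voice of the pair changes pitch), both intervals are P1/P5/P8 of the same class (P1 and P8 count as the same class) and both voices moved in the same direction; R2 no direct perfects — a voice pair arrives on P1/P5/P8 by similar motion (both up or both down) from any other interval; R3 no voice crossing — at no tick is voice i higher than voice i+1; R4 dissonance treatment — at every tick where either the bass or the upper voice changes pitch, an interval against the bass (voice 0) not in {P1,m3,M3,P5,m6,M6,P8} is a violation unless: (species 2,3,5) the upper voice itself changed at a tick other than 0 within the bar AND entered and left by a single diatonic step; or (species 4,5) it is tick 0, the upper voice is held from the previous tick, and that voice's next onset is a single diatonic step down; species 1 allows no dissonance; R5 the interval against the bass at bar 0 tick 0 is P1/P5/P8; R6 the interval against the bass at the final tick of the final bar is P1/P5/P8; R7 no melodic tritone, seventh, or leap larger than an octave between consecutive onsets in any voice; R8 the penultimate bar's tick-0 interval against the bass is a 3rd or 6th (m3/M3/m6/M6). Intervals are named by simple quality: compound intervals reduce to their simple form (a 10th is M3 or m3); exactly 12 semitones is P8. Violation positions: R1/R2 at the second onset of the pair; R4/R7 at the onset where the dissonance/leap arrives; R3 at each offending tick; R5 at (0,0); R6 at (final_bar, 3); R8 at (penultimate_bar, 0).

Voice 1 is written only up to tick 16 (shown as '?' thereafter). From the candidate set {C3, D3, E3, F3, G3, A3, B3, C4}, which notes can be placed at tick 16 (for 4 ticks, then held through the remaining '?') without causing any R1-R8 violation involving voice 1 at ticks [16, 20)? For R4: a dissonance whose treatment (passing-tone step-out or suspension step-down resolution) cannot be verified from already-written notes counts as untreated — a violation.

C3: legal
D3: violates R4
E3: legal
F3: violates R4
G3: violates R1
A3: legal
B3: violates R4
C4: violates R2

{A3, C3, E3}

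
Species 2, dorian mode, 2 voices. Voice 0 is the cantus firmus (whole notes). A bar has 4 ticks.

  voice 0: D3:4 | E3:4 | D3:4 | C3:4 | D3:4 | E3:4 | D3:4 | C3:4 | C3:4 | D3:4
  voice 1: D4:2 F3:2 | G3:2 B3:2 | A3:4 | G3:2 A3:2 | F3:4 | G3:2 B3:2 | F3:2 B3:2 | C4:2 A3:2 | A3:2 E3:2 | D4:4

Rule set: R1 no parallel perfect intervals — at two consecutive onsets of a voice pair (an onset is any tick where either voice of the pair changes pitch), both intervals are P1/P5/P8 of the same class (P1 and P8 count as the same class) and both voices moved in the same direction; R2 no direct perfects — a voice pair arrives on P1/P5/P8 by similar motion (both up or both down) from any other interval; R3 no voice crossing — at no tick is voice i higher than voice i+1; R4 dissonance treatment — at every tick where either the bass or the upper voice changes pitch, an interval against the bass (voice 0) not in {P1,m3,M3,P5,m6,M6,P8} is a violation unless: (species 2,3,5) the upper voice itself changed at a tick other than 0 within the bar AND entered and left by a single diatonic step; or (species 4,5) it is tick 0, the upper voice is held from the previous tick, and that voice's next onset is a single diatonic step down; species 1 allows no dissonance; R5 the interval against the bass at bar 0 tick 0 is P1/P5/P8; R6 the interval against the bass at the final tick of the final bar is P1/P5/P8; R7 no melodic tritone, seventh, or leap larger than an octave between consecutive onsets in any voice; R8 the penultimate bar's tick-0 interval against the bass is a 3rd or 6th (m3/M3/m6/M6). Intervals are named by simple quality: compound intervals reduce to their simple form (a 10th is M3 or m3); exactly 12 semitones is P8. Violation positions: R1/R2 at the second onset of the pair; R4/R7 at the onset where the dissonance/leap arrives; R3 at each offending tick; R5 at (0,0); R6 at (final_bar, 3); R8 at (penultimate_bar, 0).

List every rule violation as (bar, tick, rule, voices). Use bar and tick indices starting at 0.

bar 0: v0=D3 v1=D4 downbeat P8
bar 1: v0=E3 v1=G3 downbeat m3
bar 2: v0=D3 v1=A3 downbeat P5
bar 3: v0=C3 v1=G3 downbeat P5
bar 4: v0=D3 v1=F3 downbeat m3
bar 5: v0=E3 v1=G3 downbeat m3
bar 6: v0=D3 v1=F3 downbeat m3
bar 7: v0=C3 v1=C4 downbeat P8
bar 8: v0=C3 v1=A3 downbeat M6
bar 9: v0=D3 v1=D4 downbeat P8
  -> R1 @ bar 2 tick 0 v(0, 1): E3/B3 P5 -> D3/A3 P5 similar
  -> R1 @ bar 3 tick 0 v(0, 1): D3/A3 P5 -> C3/G3 P5 similar
  -> R7 @ bar 6 tick 0 v(1,): B3->F3 leap 6st
  -> R7 @ bar 6 tick 2 v(1,): F3->B3 leap 6st
  -> R2 @ bar 9 tick 0 v(0, 1): C3/E3 M3 -> D3/D4 P8 similar
  -> R7 @ bar 9 tick 0 v(1,): E3->D4 leap 10st

(2, 0, R1, (0, 1))
(3, 0, R1, (0, 1))
(6, 0, R7, (1,))
(6, 2, R7, (1,))
(9, 0, R2, (0, 1))
(9, 0, R7, (1,))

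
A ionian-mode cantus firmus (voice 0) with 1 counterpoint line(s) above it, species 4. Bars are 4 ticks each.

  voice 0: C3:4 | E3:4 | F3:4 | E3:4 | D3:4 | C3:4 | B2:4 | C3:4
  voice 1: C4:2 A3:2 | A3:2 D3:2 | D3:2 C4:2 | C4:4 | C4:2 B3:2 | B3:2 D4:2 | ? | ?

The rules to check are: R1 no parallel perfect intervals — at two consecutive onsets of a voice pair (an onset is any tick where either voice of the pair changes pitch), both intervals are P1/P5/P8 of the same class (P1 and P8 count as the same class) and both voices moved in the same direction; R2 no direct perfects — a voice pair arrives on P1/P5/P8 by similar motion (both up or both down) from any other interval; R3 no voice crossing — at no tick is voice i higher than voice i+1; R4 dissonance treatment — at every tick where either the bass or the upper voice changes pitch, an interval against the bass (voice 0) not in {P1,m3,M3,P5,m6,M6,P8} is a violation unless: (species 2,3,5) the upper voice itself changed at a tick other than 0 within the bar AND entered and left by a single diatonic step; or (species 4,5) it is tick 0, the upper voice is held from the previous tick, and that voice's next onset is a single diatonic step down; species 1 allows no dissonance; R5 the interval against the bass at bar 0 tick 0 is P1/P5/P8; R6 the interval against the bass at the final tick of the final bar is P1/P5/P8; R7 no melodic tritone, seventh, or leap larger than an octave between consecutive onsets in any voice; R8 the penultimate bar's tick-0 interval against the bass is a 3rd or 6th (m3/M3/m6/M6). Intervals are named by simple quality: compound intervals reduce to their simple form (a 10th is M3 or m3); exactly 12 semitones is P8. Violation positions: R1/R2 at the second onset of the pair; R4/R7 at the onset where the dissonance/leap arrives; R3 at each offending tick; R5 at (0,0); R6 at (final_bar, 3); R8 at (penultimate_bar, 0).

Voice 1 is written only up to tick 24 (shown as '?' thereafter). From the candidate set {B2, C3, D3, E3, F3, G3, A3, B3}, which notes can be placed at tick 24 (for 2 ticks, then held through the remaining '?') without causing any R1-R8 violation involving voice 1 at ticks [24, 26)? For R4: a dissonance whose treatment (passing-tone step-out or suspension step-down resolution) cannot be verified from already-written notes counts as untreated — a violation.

B2: violates R2,R7,R8
C3: violates R4,R7,R8
D3: legal
E3: violates R4,R7,R8
F3: violates R4,R8
G3: legal
A3: violates R4,R8
B3: violates R2,R8

{D3, G3}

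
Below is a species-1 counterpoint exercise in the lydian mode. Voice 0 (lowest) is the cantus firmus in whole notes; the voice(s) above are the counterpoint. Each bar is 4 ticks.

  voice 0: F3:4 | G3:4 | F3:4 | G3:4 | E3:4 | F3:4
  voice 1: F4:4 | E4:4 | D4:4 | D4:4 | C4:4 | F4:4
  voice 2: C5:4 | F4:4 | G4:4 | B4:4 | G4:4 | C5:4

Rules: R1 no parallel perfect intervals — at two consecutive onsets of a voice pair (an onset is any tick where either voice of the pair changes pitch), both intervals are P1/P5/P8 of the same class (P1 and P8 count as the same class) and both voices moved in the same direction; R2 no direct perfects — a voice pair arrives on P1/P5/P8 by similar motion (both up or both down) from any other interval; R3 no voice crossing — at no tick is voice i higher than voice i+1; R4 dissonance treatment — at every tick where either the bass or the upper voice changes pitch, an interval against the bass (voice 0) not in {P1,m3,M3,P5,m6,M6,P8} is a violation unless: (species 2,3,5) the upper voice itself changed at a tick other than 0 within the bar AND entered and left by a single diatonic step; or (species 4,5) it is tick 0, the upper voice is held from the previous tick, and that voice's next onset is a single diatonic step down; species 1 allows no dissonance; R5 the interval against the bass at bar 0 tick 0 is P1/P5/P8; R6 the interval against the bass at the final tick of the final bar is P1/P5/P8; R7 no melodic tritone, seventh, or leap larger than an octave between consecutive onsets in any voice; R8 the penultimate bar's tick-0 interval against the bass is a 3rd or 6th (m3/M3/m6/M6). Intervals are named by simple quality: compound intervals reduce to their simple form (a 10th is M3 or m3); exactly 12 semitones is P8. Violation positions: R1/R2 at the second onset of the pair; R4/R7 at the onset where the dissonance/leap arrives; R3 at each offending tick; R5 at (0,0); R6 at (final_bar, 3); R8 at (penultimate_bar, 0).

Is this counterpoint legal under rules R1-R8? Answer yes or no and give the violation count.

bar 0: v0=F3 v1=F4 v2=C5 (P5)
bar 1: v0=G3 v1=E4 v2=F4 (m7)
bar 2: v0=F3 v1=D4 v2=G4 (M2)
bar 3: v0=G3 v1=D4 v2=B4 (M3)
bar 4: v0=E3 v1=C4 v2=G4 (m3)
bar 5: v0=F3 v1=F4 v2=C5 (P5)
  R4 @ bar1.0: G3/F4 m7 untreated
  R4 @ bar2.0: F3/G4 M2 untreated
  R2 @ bar4.0: D4/B4 M6 -> C4/G4 P5 similar
  R1 @ bar5.0: C4/G4 P5 -> F4/C5 P5 similar
  R2 @ bar5.0: E3/C4 m6 -> F3/F4 P8 similar
  R2 @ bar5.0: E3/G4 m3 -> F3/C5 P5 similar

No (6 violations)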